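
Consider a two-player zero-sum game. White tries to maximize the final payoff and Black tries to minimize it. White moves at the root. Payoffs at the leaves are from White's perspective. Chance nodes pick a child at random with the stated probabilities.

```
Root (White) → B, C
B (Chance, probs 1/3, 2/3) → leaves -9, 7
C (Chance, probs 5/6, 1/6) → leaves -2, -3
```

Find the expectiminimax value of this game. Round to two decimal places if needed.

1.67

B (Chance): 1/3·-9 + 2/3·7 = 1.67
C (Chance): 5/6·-2 + 1/6·-3 = -2.17
Root (White): max(1.67, -2.17) = 1.67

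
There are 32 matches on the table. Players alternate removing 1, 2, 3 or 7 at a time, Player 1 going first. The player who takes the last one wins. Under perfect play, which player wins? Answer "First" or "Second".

Second

Mark each pile size as W (mover wins) or L (mover loses):
i:   0  1  2  3  4  5  6  7  8  9 10 11 12 13 14 15 16 17 18 19 20 21 22 23 24 25 26 27 28 29 30 31 32
     L  W  W  W  L  W  W  W  L  W  W  W  L  W  W  W  L  W  W  W  L  W  W  W  L  W  W  W  L  W  W  W  L
Position 32 is L, so the second player wins.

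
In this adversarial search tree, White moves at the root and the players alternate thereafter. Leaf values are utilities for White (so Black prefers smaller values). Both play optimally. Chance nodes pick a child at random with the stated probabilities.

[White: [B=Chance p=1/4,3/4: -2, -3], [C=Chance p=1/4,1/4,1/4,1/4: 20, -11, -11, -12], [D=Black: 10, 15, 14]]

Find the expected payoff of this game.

B (Chance): 1/4·-2 + 3/4·-3 = -2.75
C (Chance): 1/4·20 + 1/4·-11 + 1/4·-11 + 1/4·-12 = -3.5
D (Black): min(10, 15, 14) = 10
Root (White): max(-2.75, -3.5, 10) = 10

10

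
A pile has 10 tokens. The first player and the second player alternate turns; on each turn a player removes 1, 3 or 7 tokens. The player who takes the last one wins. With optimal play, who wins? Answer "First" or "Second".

Second

W/L table (W = player to move can force a win):
i:   0  1  2  3  4  5  6  7  8  9 10
     L  W  L  W  L  W  L  W  L  W  L
Position 10 is L, so the second player wins.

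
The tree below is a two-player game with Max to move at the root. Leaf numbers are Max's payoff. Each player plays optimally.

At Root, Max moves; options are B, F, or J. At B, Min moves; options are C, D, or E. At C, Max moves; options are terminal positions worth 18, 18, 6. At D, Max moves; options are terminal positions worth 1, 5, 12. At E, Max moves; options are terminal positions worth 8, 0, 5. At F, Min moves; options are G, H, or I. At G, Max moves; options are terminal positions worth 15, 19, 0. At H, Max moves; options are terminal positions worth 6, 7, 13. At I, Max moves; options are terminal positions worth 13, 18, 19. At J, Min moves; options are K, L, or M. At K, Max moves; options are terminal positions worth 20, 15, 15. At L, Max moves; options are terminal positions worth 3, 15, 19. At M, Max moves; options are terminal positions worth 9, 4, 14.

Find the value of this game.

14

C (Max): max(18, 18, 6) = 18
D (Max): max(1, 5, 12) = 12
E (Max): max(8, 0, 5) = 8
B (Min): min(18, 12, 8) = 8
G (Max): max(15, 19, 0) = 19
H (Max): max(6, 7, 13) = 13
I (Max): max(13, 18, 19) = 19
F (Min): min(19, 13, 19) = 13
K (Max): max(20, 15, 15) = 20
L (Max): max(3, 15, 19) = 19
M (Max): max(9, 4, 14) = 14
J (Min): min(20, 19, 14) = 14
Root (Max): max(8, 13, 14) = 14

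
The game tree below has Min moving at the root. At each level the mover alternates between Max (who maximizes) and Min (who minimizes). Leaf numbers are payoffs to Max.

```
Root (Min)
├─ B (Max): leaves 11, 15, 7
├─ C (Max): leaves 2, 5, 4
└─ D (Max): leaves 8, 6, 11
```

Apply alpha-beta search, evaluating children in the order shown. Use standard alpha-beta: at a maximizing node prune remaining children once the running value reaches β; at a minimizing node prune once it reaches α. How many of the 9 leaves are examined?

B [α=-∞,β=+∞]: v=15
C [α=-∞,β=15]: v=5
D [α=-∞,β=5]: v=8 after child 1 ≥ β → β-cutoff, skip 2
Root [α=-∞,β=+∞]: v=5
Leaves evaluated: 7 of 9.

7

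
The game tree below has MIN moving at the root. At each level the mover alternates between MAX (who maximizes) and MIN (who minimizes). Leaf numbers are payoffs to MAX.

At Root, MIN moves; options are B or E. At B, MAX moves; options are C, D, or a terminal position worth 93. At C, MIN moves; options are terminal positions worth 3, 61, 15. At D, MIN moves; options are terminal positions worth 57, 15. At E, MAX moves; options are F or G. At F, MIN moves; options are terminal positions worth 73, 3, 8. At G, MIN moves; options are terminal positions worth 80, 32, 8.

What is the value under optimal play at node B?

C: min(3, 61, 15) = 3
D: min(57, 15) = 15
B: max(3, 15, 93) = 93

93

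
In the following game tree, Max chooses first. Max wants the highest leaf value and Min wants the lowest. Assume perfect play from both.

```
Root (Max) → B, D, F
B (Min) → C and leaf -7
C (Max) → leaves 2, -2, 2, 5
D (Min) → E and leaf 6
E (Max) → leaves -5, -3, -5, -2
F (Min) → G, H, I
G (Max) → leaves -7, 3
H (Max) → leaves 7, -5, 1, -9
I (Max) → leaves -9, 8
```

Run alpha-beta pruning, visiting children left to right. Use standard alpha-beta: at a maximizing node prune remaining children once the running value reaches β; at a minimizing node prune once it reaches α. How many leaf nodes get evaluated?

C [α=-∞,β=+∞]: v=5
B [α=-∞,β=+∞]: v=-7
E [α=-7,β=+∞]: v=-2
D [α=-7,β=+∞]: v=-2
G [α=-2,β=+∞]: v=3
H [α=-2,β=3]: v=7 after child 1 ≥ β → β-cutoff, skip 3
I [α=-2,β=3]: v=8
F [α=-2,β=+∞]: v=3
Root [α=-∞,β=+∞]: v=3
Leaves evaluated: 15 of 18.

15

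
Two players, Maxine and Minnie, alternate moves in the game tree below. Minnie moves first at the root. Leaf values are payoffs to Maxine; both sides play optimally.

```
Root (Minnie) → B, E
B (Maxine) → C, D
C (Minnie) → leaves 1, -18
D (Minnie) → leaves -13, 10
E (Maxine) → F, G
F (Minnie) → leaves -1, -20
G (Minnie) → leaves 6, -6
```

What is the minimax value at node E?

-6

F: min(-1, -20) = -20
G: min(6, -6) = -6
E: max(-20, -6) = -6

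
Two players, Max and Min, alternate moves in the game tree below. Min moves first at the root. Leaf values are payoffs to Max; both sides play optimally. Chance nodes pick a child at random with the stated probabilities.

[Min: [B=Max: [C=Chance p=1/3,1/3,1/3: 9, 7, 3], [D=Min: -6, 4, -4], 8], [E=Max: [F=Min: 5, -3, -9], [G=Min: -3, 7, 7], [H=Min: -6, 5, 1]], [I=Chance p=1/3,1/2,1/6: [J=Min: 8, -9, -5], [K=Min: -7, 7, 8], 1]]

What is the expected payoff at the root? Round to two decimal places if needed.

C (Chance): 1/3·9 + 1/3·7 + 1/3·3 = 6.33
D (Min): min(-6, 4, -4) = -6
B (Max): max(6.33, -6, 8) = 8
F (Min): min(5, -3, -9) = -9
G (Min): min(-3, 7, 7) = -3
H (Min): min(-6, 5, 1) = -6
E (Max): max(-9, -3, -6) = -3
J (Min): min(8, -9, -5) = -9
K (Min): min(-7, 7, 8) = -7
I (Chance): 1/3·-9 + 1/2·-7 + 1/6·1 = -6.33
Root (Min): min(8, -3, -6.33) = -6.33

-6.33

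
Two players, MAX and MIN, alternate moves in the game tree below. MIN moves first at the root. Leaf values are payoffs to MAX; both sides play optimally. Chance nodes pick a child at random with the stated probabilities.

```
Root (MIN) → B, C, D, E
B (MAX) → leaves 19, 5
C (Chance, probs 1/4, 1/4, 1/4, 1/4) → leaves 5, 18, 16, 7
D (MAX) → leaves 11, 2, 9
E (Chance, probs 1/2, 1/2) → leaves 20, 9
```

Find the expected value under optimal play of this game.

11

B (MAX): max(19, 5) = 19
C (Chance): 1/4·5 + 1/4·18 + 1/4·16 + 1/4·7 = 11.5
D (MAX): max(11, 2, 9) = 11
E (Chance): 1/2·20 + 1/2·9 = 14.5
Root (MIN): min(19, 11.5, 11, 14.5) = 11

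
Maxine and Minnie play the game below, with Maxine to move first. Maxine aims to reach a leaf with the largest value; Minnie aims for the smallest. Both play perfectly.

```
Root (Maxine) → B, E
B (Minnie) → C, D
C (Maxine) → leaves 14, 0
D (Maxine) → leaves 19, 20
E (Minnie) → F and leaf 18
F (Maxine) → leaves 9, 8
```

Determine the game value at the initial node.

C (Maxine): max(14, 0) = 14
D (Maxine): max(19, 20) = 20
B (Minnie): min(14, 20) = 14
F (Maxine): max(9, 8) = 9
E (Minnie): min(9, 18) = 9
Root (Maxine): max(14, 9) = 14

14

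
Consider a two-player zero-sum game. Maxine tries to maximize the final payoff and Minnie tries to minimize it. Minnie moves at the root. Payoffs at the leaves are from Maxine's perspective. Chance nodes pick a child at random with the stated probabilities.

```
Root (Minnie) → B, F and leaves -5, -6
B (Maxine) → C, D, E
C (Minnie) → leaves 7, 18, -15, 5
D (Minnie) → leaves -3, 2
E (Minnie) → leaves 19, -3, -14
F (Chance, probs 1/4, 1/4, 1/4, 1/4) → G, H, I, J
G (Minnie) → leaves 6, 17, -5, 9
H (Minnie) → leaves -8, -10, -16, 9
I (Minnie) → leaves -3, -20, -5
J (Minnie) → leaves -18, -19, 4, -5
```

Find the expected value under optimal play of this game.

C (Minnie): min(7, 18, -15, 5) = -15
D (Minnie): min(-3, 2) = -3
E (Minnie): min(19, -3, -14) = -14
B (Maxine): max(-15, -3, -14) = -3
G (Minnie): min(6, 17, -5, 9) = -5
H (Minnie): min(-8, -10, -16, 9) = -16
I (Minnie): min(-3, -20, -5) = -20
J (Minnie): min(-18, -19, 4, -5) = -19
F (Chance): 1/4·-5 + 1/4·-16 + 1/4·-20 + 1/4·-19 = -15
Root (Minnie): min(-3, -15, -5, -6) = -15

-15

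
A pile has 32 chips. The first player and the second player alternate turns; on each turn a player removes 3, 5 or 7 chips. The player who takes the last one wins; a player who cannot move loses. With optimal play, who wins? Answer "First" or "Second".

i:   0  1  2  3  4  5  6  7  8  9 10 11 12 13 14 15 16 17 18 19 20 21 22 23 24 25 26 27 28 29 30 31 32
     L  L  L  W  W  W  W  W  W  W  L  L  L  W  W  W  W  W  W  W  L  L  L  W  W  W  W  W  W  W  L  L  L
Position 32 is L, so the second player wins.

Second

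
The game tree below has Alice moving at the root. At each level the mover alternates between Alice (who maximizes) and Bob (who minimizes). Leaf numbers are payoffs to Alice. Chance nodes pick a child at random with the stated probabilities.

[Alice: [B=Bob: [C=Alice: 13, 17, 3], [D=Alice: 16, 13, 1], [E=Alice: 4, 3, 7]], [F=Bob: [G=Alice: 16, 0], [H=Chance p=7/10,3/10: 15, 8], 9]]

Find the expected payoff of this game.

9

C (Alice): max(13, 17, 3) = 17
D (Alice): max(16, 13, 1) = 16
E (Alice): max(4, 3, 7) = 7
B (Bob): min(17, 16, 7) = 7
G (Alice): max(16, 0) = 16
H (Chance): 7/10·15 + 3/10·8 = 12.9
F (Bob): min(16, 12.9, 9) = 9
Root (Alice): max(7, 9) = 9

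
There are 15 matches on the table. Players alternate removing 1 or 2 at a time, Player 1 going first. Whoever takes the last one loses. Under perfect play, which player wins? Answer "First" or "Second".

W/L table (W = player to move can force a win):
i:   0  1  2  3  4  5  6  7  8  9 10 11 12 13 14 15
     W  L  W  W  L  W  W  L  W  W  L  W  W  L  W  W
Position 15 is W, so the first player wins.

First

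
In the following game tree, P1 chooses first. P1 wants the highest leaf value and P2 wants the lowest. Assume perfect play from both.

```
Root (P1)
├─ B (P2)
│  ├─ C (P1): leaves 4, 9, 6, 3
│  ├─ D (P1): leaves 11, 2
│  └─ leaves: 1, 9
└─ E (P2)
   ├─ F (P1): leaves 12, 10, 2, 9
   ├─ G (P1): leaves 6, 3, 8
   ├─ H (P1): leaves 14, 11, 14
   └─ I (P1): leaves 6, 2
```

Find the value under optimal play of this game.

6

C (P1): max(4, 9, 6, 3) = 9
D (P1): max(11, 2) = 11
B (P2): min(9, 11, 1, 9) = 1
F (P1): max(12, 10, 2, 9) = 12
G (P1): max(6, 3, 8) = 8
H (P1): max(14, 11, 14) = 14
I (P1): max(6, 2) = 6
E (P2): min(12, 8, 14, 6) = 6
Root (P1): max(1, 6) = 6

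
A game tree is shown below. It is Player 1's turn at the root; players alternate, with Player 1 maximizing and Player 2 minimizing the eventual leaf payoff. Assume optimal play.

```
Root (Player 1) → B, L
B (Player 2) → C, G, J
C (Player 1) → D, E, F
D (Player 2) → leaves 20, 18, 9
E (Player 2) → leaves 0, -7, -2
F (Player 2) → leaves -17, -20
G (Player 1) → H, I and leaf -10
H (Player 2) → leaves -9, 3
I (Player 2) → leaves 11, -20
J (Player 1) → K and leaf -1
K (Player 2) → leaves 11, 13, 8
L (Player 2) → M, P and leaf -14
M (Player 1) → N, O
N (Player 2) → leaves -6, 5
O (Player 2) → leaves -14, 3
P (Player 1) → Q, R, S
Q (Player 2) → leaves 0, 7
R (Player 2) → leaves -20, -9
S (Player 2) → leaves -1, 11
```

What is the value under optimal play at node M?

-6

N: min(-6, 5) = -6
O: min(-14, 3) = -14
M: max(-6, -14) = -6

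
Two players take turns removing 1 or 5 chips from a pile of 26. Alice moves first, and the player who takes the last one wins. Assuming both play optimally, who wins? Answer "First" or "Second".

Compute winning (W) and losing (L) positions by backward induction:
i:   0  1  2  3  4  5  6  7  8  9 10 11 12 13 14 15 16 17 18 19 20 21 22 23 24 25 26
     L  W  L  W  L  W  L  W  L  W  L  W  L  W  L  W  L  W  L  W  L  W  L  W  L  W  L
Position 26 is L, so the second player wins.

Second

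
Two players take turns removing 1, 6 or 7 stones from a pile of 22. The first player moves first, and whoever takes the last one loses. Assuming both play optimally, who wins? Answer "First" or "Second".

First

Positions where the player to move wins (W) vs loses (L):
i:   0  1  2  3  4  5  6  7  8  9 10 11 12 13 14 15 16 17 18 19 20 21 22
     W  L  W  L  W  L  W  W  W  W  W  W  W  L  W  L  W  L  W  W  W  W  W
Position 22 is W, so the first player wins.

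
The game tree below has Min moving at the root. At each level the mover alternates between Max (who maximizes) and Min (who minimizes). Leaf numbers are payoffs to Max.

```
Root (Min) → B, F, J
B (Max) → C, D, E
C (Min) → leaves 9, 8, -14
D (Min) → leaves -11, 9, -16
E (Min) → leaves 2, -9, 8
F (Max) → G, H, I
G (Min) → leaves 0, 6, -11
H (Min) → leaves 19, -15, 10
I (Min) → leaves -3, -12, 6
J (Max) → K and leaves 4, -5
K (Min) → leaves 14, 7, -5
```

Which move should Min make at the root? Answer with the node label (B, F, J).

F

C (Min): min(9, 8, -14) = -14
D (Min): min(-11, 9, -16) = -16
E (Min): min(2, -9, 8) = -9
B (Max): max(-14, -16, -9) = -9
G (Min): min(0, 6, -11) = -11
H (Min): min(19, -15, 10) = -15
I (Min): min(-3, -12, 6) = -12
F (Max): max(-11, -15, -12) = -11
K (Min): min(14, 7, -5) = -5
J (Max): max(-5, 4, -5) = 4
Root (Min): min(-9, -11, 4) = -11
Min picks the child with the lowest value: F (value -11).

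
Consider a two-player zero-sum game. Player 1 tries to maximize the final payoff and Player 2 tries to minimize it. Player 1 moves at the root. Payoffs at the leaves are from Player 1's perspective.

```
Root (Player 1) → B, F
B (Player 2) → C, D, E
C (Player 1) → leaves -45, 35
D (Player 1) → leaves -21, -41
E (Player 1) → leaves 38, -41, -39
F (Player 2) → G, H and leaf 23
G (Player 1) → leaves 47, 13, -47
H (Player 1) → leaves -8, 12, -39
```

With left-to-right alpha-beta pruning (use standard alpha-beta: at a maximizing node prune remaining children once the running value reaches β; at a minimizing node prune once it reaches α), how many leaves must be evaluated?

12

C [α=-∞,β=+∞]: v=35
D [α=-∞,β=35]: v=-21
E [α=-∞,β=-21]: v=38 after child 1 ≥ β → β-cutoff, skip 2
B [α=-∞,β=+∞]: v=-21
G [α=-21,β=+∞]: v=47
H [α=-21,β=47]: v=12
F [α=-21,β=+∞]: v=12
Root [α=-∞,β=+∞]: v=12
Leaves evaluated: 12 of 14.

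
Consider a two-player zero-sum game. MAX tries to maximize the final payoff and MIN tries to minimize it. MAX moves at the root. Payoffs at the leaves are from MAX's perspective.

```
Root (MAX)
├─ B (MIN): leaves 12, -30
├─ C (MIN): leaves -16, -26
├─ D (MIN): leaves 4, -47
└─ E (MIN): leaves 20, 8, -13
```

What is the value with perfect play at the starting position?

-13

B (MIN): min(12, -30) = -30
C (MIN): min(-16, -26) = -26
D (MIN): min(4, -47) = -47
E (MIN): min(20, 8, -13) = -13
Root (MAX): max(-30, -26, -47, -13) = -13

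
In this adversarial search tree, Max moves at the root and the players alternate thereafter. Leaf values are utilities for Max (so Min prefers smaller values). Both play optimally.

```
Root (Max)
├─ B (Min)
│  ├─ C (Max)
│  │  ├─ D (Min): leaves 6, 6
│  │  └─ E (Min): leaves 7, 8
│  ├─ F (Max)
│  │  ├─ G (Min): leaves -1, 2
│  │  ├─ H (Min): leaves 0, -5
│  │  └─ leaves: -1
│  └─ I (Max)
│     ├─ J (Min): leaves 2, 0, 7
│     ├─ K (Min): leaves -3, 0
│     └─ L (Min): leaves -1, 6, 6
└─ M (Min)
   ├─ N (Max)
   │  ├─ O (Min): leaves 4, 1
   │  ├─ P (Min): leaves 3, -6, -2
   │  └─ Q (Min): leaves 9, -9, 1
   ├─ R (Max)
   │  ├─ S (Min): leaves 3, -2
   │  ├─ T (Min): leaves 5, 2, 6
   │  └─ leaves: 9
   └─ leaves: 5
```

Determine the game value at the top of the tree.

1

D (Min): min(6, 6) = 6
E (Min): min(7, 8) = 7
C (Max): max(6, 7) = 7
G (Min): min(-1, 2) = -1
H (Min): min(0, -5) = -5
F (Max): max(-1, -5, -1) = -1
J (Min): min(2, 0, 7) = 0
K (Min): min(-3, 0) = -3
L (Min): min(-1, 6, 6) = -1
I (Max): max(0, -3, -1) = 0
B (Min): min(7, -1, 0) = -1
O (Min): min(4, 1) = 1
P (Min): min(3, -6, -2) = -6
Q (Min): min(9, -9, 1) = -9
N (Max): max(1, -6, -9) = 1
S (Min): min(3, -2) = -2
T (Min): min(5, 2, 6) = 2
R (Max): max(-2, 2, 9) = 9
M (Min): min(1, 9, 5) = 1
Root (Max): max(-1, 1) = 1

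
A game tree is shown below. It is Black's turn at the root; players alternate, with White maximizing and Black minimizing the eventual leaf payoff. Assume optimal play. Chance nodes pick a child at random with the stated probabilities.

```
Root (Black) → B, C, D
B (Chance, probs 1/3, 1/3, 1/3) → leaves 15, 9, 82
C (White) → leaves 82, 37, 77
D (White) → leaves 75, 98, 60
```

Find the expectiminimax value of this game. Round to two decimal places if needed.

35.33

B (Chance): 1/3·15 + 1/3·9 + 1/3·82 = 35.33
C (White): max(82, 37, 77) = 82
D (White): max(75, 98, 60) = 98
Root (Black): min(35.33, 82, 98) = 35.33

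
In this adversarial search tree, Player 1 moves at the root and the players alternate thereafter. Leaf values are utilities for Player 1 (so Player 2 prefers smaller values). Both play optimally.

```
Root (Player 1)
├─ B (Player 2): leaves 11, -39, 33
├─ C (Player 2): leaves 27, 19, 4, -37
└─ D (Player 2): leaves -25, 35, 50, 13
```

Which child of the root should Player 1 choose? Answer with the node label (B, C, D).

B (Player 2): min(11, -39, 33) = -39
C (Player 2): min(27, 19, 4, -37) = -37
D (Player 2): min(-25, 35, 50, 13) = -25
Root (Player 1): max(-39, -37, -25) = -25
Player 1 picks the child with the highest value: D (value -25).

D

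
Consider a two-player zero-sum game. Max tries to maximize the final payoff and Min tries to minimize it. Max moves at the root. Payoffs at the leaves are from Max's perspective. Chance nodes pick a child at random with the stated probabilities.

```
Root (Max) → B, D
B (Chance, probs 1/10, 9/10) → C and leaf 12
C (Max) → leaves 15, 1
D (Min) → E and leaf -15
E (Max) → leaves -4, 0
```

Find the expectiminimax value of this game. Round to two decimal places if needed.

C (Max): max(15, 1) = 15
B (Chance): 1/10·15 + 9/10·12 = 12.3
E (Max): max(-4, 0) = 0
D (Min): min(0, -15) = -15
Root (Max): max(12.3, -15) = 12.3

12.3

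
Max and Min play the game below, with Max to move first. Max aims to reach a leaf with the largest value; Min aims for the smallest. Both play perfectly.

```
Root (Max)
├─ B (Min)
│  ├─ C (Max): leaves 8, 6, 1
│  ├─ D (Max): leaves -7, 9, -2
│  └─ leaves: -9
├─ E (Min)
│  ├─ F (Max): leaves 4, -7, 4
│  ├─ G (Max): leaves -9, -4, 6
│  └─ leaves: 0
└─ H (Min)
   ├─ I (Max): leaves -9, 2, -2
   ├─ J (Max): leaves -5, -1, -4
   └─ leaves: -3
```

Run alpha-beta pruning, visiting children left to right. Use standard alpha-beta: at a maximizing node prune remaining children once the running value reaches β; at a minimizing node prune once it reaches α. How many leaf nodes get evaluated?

19

C [α=-∞,β=+∞]: v=8
D [α=-∞,β=8]: v=9 after child 2 ≥ β → β-cutoff, skip 1
B [α=-∞,β=+∞]: v=-9
F [α=-9,β=+∞]: v=4
G [α=-9,β=4]: v=6
E [α=-9,β=+∞]: v=0
I [α=0,β=+∞]: v=2
J [α=0,β=2]: v=-1
H [α=0,β=+∞]: v=-1 after child 2 ≤ α → α-cutoff, skip 1
Root [α=-∞,β=+∞]: v=0
Leaves evaluated: 19 of 21.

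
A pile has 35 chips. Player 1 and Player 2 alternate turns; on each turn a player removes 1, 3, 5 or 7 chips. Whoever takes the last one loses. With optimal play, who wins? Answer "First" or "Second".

i:   0  1  2  3  4  5  6  7  8  9 10 11 12 13 14 15 16 17 18 19 20 21 22 23 24 25 26 27 28 29 30 31 32 33 34 35
     W  L  W  L  W  L  W  L  W  L  W  L  W  L  W  L  W  L  W  L  W  L  W  L  W  L  W  L  W  L  W  L  W  L  W  L
Position 35 is L, so the second player wins.

Second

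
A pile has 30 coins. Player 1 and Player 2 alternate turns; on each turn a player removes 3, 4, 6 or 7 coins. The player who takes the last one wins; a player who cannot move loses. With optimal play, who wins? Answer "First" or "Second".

Compute winning (W) and losing (L) positions by backward induction:
i:   0  1  2  3  4  5  6  7  8  9 10 11 12 13 14 15 16 17 18 19 20 21 22 23 24 25 26 27 28 29 30
     L  L  L  W  W  W  W  W  W  W  L  L  L  W  W  W  W  W  W  W  L  L  L  W  W  W  W  W  W  W  L
Position 30 is L, so the second player wins.

Second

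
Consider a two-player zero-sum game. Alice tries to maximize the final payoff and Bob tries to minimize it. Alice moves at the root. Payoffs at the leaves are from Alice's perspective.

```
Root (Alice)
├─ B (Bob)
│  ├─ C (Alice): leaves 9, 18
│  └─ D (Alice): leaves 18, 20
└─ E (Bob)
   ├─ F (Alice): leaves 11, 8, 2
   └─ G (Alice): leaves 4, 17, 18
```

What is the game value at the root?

18

C (Alice): max(9, 18) = 18
D (Alice): max(18, 20) = 20
B (Bob): min(18, 20) = 18
F (Alice): max(11, 8, 2) = 11
G (Alice): max(4, 17, 18) = 18
E (Bob): min(11, 18) = 11
Root (Alice): max(18, 11) = 18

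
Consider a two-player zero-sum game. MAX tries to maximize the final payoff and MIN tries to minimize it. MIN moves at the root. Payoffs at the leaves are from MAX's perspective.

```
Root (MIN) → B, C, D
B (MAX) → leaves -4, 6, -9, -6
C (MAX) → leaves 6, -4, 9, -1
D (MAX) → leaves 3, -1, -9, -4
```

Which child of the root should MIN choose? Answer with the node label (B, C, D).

B (MAX): max(-4, 6, -9, -6) = 6
C (MAX): max(6, -4, 9, -1) = 9
D (MAX): max(3, -1, -9, -4) = 3
Root (MIN): min(6, 9, 3) = 3
MIN picks the child with the lowest value: D (value 3).

D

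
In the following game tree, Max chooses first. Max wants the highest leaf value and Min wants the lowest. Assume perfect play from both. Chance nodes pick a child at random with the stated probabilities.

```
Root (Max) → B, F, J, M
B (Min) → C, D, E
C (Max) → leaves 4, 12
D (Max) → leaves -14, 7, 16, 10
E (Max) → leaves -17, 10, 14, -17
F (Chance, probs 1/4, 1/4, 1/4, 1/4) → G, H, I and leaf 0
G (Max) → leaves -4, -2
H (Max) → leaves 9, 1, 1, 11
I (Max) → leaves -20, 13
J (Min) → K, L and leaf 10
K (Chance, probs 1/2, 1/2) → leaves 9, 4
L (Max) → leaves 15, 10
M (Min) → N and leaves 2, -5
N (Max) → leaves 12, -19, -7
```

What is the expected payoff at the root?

C (Max): max(4, 12) = 12
D (Max): max(-14, 7, 16, 10) = 16
E (Max): max(-17, 10, 14, -17) = 14
B (Min): min(12, 16, 14) = 12
G (Max): max(-4, -2) = -2
H (Max): max(9, 1, 1, 11) = 11
I (Max): max(-20, 13) = 13
F (Chance): 1/4·-2 + 1/4·11 + 1/4·13 + 1/4·0 = 5.5
K (Chance): 1/2·9 + 1/2·4 = 6.5
L (Max): max(15, 10) = 15
J (Min): min(6.5, 15, 10) = 6.5
N (Max): max(12, -19, -7) = 12
M (Min): min(12, 2, -5) = -5
Root (Max): max(12, 5.5, 6.5, -5) = 12

12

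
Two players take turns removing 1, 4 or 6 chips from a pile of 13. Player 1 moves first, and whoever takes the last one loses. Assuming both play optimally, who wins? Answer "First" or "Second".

Positions where the player to move wins (W) vs loses (L):
i:   0  1  2  3  4  5  6  7  8  9 10 11 12 13
     W  L  W  L  W  W  L  W  L  W  W  L  W  L
Position 13 is L, so the second player wins.

Second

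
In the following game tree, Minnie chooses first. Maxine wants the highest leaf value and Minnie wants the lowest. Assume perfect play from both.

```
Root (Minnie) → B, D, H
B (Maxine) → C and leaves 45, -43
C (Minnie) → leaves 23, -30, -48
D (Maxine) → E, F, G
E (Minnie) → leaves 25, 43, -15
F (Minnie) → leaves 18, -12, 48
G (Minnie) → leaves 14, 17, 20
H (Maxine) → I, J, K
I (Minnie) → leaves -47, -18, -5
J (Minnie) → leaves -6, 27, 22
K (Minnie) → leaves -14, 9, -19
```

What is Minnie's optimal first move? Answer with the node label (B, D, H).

C (Minnie): min(23, -30, -48) = -48
B (Maxine): max(-48, 45, -43) = 45
E (Minnie): min(25, 43, -15) = -15
F (Minnie): min(18, -12, 48) = -12
G (Minnie): min(14, 17, 20) = 14
D (Maxine): max(-15, -12, 14) = 14
I (Minnie): min(-47, -18, -5) = -47
J (Minnie): min(-6, 27, 22) = -6
K (Minnie): min(-14, 9, -19) = -19
H (Maxine): max(-47, -6, -19) = -6
Root (Minnie): min(45, 14, -6) = -6
Minnie picks the child with the lowest value: H (value -6).

H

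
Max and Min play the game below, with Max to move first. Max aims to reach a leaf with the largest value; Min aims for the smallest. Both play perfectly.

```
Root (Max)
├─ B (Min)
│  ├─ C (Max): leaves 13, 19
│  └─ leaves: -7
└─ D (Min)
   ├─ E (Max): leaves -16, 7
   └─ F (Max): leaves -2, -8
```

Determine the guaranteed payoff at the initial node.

-2

C (Max): max(13, 19) = 19
B (Min): min(19, -7) = -7
E (Max): max(-16, 7) = 7
F (Max): max(-2, -8) = -2
D (Min): min(7, -2) = -2
Root (Max): max(-7, -2) = -2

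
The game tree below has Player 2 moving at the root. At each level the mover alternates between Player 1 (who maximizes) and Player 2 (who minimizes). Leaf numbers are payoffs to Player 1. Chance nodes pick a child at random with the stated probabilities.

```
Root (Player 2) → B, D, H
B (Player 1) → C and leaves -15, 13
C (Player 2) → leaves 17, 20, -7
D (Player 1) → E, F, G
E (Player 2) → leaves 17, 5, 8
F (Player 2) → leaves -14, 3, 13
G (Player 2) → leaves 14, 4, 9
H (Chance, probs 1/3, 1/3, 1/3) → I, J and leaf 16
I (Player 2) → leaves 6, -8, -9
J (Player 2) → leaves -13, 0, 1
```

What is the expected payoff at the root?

-2

C (Player 2): min(17, 20, -7) = -7
B (Player 1): max(-7, -15, 13) = 13
E (Player 2): min(17, 5, 8) = 5
F (Player 2): min(-14, 3, 13) = -14
G (Player 2): min(14, 4, 9) = 4
D (Player 1): max(5, -14, 4) = 5
I (Player 2): min(6, -8, -9) = -9
J (Player 2): min(-13, 0, 1) = -13
H (Chance): 1/3·-9 + 1/3·-13 + 1/3·16 = -2
Root (Player 2): min(13, 5, -2) = -2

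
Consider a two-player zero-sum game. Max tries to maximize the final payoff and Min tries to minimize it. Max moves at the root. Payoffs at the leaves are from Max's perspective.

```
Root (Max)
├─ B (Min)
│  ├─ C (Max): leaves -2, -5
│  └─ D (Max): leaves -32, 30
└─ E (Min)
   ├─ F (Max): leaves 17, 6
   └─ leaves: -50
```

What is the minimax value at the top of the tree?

-2

C (Max): max(-2, -5) = -2
D (Max): max(-32, 30) = 30
B (Min): min(-2, 30) = -2
F (Max): max(17, 6) = 17
E (Min): min(17, -50) = -50
Root (Max): max(-2, -50) = -2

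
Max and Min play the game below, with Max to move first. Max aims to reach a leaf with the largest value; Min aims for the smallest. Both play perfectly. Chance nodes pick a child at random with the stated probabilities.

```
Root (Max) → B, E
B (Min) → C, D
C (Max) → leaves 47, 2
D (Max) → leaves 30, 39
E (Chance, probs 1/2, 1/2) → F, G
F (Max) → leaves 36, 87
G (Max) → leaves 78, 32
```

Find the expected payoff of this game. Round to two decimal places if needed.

C (Max): max(47, 2) = 47
D (Max): max(30, 39) = 39
B (Min): min(47, 39) = 39
F (Max): max(36, 87) = 87
G (Max): max(78, 32) = 78
E (Chance): 1/2·87 + 1/2·78 = 82.5
Root (Max): max(39, 82.5) = 82.5

82.5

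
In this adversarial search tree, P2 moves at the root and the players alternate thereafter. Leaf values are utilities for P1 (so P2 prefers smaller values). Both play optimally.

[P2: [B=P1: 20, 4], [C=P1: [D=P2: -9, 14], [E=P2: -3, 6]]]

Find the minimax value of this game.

-3

B (P1): max(20, 4) = 20
D (P2): min(-9, 14) = -9
E (P2): min(-3, 6) = -3
C (P1): max(-9, -3) = -3
Root (P2): min(20, -3) = -3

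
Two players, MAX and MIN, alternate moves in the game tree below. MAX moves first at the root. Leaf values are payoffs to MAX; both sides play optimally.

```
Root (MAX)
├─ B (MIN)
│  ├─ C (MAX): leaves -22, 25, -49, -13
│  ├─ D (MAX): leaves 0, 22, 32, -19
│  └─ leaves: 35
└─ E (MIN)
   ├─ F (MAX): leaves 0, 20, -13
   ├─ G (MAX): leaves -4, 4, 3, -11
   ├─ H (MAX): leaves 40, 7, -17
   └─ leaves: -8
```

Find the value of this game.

C (MAX): max(-22, 25, -49, -13) = 25
D (MAX): max(0, 22, 32, -19) = 32
B (MIN): min(25, 32, 35) = 25
F (MAX): max(0, 20, -13) = 20
G (MAX): max(-4, 4, 3, -11) = 4
H (MAX): max(40, 7, -17) = 40
E (MIN): min(20, 4, 40, -8) = -8
Root (MAX): max(25, -8) = 25

25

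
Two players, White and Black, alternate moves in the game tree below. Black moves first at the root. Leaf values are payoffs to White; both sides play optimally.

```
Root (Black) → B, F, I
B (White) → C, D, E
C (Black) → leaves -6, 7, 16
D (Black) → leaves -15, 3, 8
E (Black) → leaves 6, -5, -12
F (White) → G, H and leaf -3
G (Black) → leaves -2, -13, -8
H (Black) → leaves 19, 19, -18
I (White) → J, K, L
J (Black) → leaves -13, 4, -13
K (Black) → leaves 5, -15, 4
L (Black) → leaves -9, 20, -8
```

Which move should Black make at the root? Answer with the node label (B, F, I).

I

C (Black): min(-6, 7, 16) = -6
D (Black): min(-15, 3, 8) = -15
E (Black): min(6, -5, -12) = -12
B (White): max(-6, -15, -12) = -6
G (Black): min(-2, -13, -8) = -13
H (Black): min(19, 19, -18) = -18
F (White): max(-13, -18, -3) = -3
J (Black): min(-13, 4, -13) = -13
K (Black): min(5, -15, 4) = -15
L (Black): min(-9, 20, -8) = -9
I (White): max(-13, -15, -9) = -9
Root (Black): min(-6, -3, -9) = -9
Black picks the child with the lowest value: I (value -9).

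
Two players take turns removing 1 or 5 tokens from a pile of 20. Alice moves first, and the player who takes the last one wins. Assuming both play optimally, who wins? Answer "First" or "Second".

Positions where the player to move wins (W) vs loses (L):
i:   0  1  2  3  4  5  6  7  8  9 10 11 12 13 14 15 16 17 18 19 20
     L  W  L  W  L  W  L  W  L  W  L  W  L  W  L  W  L  W  L  W  L
Position 20 is L, so the second player wins.

Second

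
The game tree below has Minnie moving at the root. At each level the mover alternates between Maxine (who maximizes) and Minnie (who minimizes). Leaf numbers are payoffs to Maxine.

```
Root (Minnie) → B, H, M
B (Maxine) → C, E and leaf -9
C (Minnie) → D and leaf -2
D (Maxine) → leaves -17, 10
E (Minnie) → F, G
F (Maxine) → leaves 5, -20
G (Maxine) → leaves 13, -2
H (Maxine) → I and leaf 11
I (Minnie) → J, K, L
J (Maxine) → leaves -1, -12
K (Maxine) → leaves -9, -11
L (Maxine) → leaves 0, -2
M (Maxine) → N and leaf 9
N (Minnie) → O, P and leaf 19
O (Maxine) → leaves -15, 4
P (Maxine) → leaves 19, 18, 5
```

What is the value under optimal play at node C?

D: max(-17, 10) = 10
C: min(10, -2) = -2

-2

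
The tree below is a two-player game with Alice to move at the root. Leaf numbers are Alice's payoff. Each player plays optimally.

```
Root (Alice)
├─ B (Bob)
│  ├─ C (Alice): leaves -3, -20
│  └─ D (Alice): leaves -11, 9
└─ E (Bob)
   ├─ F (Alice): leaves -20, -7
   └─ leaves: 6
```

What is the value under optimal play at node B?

-3

C: max(-3, -20) = -3
D: max(-11, 9) = 9
B: min(-3, 9) = -3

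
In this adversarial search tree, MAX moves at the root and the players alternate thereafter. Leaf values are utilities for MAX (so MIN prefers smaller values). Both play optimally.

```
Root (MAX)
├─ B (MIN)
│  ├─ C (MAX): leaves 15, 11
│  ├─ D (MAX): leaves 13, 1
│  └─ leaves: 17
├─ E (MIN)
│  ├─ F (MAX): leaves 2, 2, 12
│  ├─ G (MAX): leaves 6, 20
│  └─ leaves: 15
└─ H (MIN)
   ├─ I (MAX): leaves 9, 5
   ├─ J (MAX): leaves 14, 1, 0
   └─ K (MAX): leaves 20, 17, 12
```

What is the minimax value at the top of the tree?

13

C (MAX): max(15, 11) = 15
D (MAX): max(13, 1) = 13
B (MIN): min(15, 13, 17) = 13
F (MAX): max(2, 2, 12) = 12
G (MAX): max(6, 20) = 20
E (MIN): min(12, 20, 15) = 12
I (MAX): max(9, 5) = 9
J (MAX): max(14, 1, 0) = 14
K (MAX): max(20, 17, 12) = 20
H (MIN): min(9, 14, 20) = 9
Root (MAX): max(13, 12, 9) = 13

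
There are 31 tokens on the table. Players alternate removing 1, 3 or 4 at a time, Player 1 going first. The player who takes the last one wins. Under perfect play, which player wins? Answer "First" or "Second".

First

W/L table (W = player to move can force a win):
i:   0  1  2  3  4  5  6  7  8  9 10 11 12 13 14 15 16 17 18 19 20 21 22 23 24 25 26 27 28 29 30 31
     L  W  L  W  W  W  W  L  W  L  W  W  W  W  L  W  L  W  W  W  W  L  W  L  W  W  W  W  L  W  L  W
Position 31 is W, so the first player wins.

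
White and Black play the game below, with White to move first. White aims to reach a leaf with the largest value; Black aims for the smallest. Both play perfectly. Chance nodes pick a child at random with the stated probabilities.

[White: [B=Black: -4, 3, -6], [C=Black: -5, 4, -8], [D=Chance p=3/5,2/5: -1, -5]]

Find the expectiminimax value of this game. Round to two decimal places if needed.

B (Black): min(-4, 3, -6) = -6
C (Black): min(-5, 4, -8) = -8
D (Chance): 3/5·-1 + 2/5·-5 = -2.6
Root (White): max(-6, -8, -2.6) = -2.6

-2.6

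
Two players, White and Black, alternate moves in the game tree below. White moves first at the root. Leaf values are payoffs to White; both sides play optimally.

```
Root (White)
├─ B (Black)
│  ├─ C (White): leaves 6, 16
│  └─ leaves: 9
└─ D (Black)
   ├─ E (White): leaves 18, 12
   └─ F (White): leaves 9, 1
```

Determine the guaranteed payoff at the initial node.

C (White): max(6, 16) = 16
B (Black): min(16, 9) = 9
E (White): max(18, 12) = 18
F (White): max(9, 1) = 9
D (Black): min(18, 9) = 9
Root (White): max(9, 9) = 9

9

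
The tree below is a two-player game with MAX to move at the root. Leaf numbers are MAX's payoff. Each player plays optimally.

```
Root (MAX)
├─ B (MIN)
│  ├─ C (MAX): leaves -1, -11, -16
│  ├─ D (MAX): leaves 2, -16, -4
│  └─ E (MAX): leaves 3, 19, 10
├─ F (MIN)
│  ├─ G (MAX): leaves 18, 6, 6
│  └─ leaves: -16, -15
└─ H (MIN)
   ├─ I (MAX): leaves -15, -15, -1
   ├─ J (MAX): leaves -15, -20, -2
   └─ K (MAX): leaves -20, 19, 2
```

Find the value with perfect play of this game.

-1

C (MAX): max(-1, -11, -16) = -1
D (MAX): max(2, -16, -4) = 2
E (MAX): max(3, 19, 10) = 19
B (MIN): min(-1, 2, 19) = -1
G (MAX): max(18, 6, 6) = 18
F (MIN): min(18, -16, -15) = -16
I (MAX): max(-15, -15, -1) = -1
J (MAX): max(-15, -20, -2) = -2
K (MAX): max(-20, 19, 2) = 19
H (MIN): min(-1, -2, 19) = -2
Root (MAX): max(-1, -16, -2) = -1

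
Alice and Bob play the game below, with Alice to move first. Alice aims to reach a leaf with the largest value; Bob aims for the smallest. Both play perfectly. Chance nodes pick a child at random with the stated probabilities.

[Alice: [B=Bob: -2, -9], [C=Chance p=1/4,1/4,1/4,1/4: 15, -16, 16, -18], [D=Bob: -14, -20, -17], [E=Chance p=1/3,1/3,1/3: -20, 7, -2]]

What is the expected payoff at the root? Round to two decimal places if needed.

B (Bob): min(-2, -9) = -9
C (Chance): 1/4·15 + 1/4·-16 + 1/4·16 + 1/4·-18 = -0.75
D (Bob): min(-14, -20, -17) = -20
E (Chance): 1/3·-20 + 1/3·7 + 1/3·-2 = -5
Root (Alice): max(-9, -0.75, -20, -5) = -0.75

-0.75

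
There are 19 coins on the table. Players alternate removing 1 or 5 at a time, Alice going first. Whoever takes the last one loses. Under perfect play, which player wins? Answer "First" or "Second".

Second

Compute winning (W) and losing (L) positions by backward induction:
i:   0  1  2  3  4  5  6  7  8  9 10 11 12 13 14 15 16 17 18 19
     W  L  W  L  W  L  W  L  W  L  W  L  W  L  W  L  W  L  W  L
Position 19 is L, so the second player wins.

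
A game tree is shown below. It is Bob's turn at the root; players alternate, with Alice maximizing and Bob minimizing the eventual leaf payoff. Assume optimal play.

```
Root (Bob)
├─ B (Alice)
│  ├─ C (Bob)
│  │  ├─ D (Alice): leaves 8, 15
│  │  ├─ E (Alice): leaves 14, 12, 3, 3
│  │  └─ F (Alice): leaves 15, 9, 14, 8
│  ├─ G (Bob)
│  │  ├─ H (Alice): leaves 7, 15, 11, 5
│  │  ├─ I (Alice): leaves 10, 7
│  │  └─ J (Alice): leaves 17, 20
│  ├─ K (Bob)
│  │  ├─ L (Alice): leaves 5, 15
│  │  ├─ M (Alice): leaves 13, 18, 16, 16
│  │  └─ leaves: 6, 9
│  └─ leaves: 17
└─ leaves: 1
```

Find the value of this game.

D (Alice): max(8, 15) = 15
E (Alice): max(14, 12, 3, 3) = 14
F (Alice): max(15, 9, 14, 8) = 15
C (Bob): min(15, 14, 15) = 14
H (Alice): max(7, 15, 11, 5) = 15
I (Alice): max(10, 7) = 10
J (Alice): max(17, 20) = 20
G (Bob): min(15, 10, 20) = 10
L (Alice): max(5, 15) = 15
M (Alice): max(13, 18, 16, 16) = 18
K (Bob): min(15, 18, 6, 9) = 6
B (Alice): max(14, 10, 6, 17) = 17
Root (Bob): min(17, 1) = 1

1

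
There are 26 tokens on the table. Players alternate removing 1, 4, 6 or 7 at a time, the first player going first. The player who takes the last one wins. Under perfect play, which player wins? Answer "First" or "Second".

Second

W/L table (W = player to move can force a win):
i:   0  1  2  3  4  5  6  7  8  9 10 11 12 13 14 15 16 17 18 19 20 21 22 23 24 25 26
     L  W  L  W  W  L  W  W  W  W  L  W  W  L  W  L  W  W  L  W  W  W  W  L  W  W  L
Position 26 is L, so the second player wins.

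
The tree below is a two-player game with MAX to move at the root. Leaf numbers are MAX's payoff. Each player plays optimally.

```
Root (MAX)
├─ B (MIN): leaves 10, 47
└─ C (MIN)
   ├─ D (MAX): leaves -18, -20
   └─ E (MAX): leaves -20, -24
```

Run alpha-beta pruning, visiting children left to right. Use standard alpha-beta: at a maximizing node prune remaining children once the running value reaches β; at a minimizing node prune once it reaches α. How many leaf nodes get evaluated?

4

B [α=-∞,β=+∞]: v=10
D [α=10,β=+∞]: v=-18
C [α=10,β=+∞]: v=-18 after child 1 ≤ α → α-cutoff, skip 1
Root [α=-∞,β=+∞]: v=10
Leaves evaluated: 4 of 6.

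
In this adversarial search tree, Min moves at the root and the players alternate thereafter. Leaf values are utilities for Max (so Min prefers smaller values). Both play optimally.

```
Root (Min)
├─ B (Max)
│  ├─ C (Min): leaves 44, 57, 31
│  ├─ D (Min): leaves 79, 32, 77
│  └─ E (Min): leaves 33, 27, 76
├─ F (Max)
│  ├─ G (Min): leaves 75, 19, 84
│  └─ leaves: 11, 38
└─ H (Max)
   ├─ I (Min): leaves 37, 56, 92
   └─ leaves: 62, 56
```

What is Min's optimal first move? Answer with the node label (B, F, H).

B

C (Min): min(44, 57, 31) = 31
D (Min): min(79, 32, 77) = 32
E (Min): min(33, 27, 76) = 27
B (Max): max(31, 32, 27) = 32
G (Min): min(75, 19, 84) = 19
F (Max): max(19, 11, 38) = 38
I (Min): min(37, 56, 92) = 37
H (Max): max(37, 62, 56) = 62
Root (Min): min(32, 38, 62) = 32
Min picks the child with the lowest value: B (value 32).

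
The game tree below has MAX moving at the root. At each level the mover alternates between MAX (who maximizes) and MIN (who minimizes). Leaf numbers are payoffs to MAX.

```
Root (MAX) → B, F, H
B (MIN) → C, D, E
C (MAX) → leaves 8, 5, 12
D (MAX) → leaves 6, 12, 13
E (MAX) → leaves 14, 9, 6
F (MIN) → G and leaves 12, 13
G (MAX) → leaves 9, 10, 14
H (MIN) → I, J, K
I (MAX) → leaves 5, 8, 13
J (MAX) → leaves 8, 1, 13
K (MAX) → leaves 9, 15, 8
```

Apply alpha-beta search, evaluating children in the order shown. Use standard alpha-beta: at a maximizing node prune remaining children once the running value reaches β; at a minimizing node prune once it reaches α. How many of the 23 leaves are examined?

C [α=-∞,β=+∞]: v=12
D [α=-∞,β=12]: v=12 after child 2 ≥ β → β-cutoff, skip 1
E [α=-∞,β=12]: v=14 after child 1 ≥ β → β-cutoff, skip 2
B [α=-∞,β=+∞]: v=12
G [α=12,β=+∞]: v=14
F [α=12,β=+∞]: v=12 after child 2 ≤ α → α-cutoff, skip 1
I [α=12,β=+∞]: v=13
J [α=12,β=13]: v=13
K [α=12,β=13]: v=15 after child 2 ≥ β → β-cutoff, skip 1
H [α=12,β=+∞]: v=13
Root [α=-∞,β=+∞]: v=13
Leaves evaluated: 18 of 23.

18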